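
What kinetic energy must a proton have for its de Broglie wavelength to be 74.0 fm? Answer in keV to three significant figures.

KE = 150 keV

p = h/λ = 6.626 × 10⁻³⁴ / 7.400 × 10⁻¹⁴ = 8.954 × 10⁻²¹ kg·m/s.
KE = p²/(2m) = (8.954 × 10⁻²¹)² / (2 × 1.673 × 10⁻²⁷) = 2.396 × 10⁻¹⁴ J = 150 keV.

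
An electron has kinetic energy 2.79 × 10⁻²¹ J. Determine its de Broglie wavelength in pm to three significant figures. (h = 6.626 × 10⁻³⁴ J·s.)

p = √(2mKE) = √(2 × 9.109 × 10⁻³¹ × 2.790 × 10⁻²¹) = 7.129 × 10⁻²⁶ kg·m/s.
λ = h/p = 6.626 × 10⁻³⁴ / 7.129 × 10⁻²⁶ = 9.29 × 10⁻⁹ m = 9290 pm.

λ = 9290 pm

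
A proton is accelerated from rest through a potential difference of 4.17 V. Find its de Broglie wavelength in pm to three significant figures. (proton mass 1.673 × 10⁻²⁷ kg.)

λ = 14.0 pm

KE = eV = 1.602 × 10⁻¹⁹ × 4.170 = 6.680 × 10⁻¹⁹ J.
p = √(2mKE) = √(2 × 1.673 × 10⁻²⁷ × 6.680 × 10⁻¹⁹) = 4.728 × 10⁻²³ kg·m/s.
λ = h/p = 6.626 × 10⁻³⁴ / 4.728 × 10⁻²³ = 1.40 × 10⁻¹¹ m = 14.0 pm.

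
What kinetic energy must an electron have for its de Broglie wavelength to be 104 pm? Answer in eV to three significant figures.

p = h/λ = 6.626 × 10⁻³⁴ / 1.040 × 10⁻¹⁰ = 6.371 × 10⁻²⁴ kg·m/s.
KE = p²/(2m) = (6.371 × 10⁻²⁴)² / (2 × 9.109 × 10⁻³¹) = 2.228 × 10⁻¹⁷ J = 139 eV.

KE = 139 eV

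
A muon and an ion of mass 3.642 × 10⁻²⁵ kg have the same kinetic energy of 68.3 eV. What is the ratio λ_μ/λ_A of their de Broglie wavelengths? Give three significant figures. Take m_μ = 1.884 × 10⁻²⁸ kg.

λ_μ/λ_A = 44.0

At fixed KE, p = √(2mKE) so λ = h/p ∝ 1/√m.
λ_μ/λ_A = √(m_A/m_μ) = √(3.642 × 10⁻²⁵/1.884 × 10⁻²⁸) = √(1933) = 44.0.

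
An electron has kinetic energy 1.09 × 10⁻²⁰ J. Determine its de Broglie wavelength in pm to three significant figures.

λ = 4700 pm

p = √(2mKE) = √(2 × 9.109 × 10⁻³¹ × 1.090 × 10⁻²⁰) = 1.409 × 10⁻²⁵ kg·m/s.
λ = h/p = 6.626 × 10⁻³⁴ / 1.409 × 10⁻²⁵ = 4.70 × 10⁻⁹ m = 4700 pm.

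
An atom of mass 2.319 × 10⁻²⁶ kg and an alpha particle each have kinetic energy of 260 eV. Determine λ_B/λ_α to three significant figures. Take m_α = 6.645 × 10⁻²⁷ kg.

λ_B/λ_α = 0.535

At fixed KE, p = √(2mKE) so λ = h/p ∝ 1/√m.
λ_B/λ_α = √(m_α/m_B) = √(6.645 × 10⁻²⁷/2.319 × 10⁻²⁶) = √(0.2865) = 0.535.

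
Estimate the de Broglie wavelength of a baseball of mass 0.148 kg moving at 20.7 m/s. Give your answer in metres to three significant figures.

λ = 2.16 × 10⁻³⁴ m

p = mv = 0.148 × 20.7 = 3.064 kg·m/s.
λ = h/p = 6.626 × 10⁻³⁴ / 3.064 = 2.16 × 10⁻³⁴ m.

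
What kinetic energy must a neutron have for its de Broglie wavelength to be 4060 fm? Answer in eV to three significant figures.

KE = 49.6 eV

p = h/λ = 6.626 × 10⁻³⁴ / 4.060 × 10⁻¹² = 1.632 × 10⁻²² kg·m/s.
KE = p²/(2m) = (1.632 × 10⁻²²)² / (2 × 1.675 × 10⁻²⁷) = 7.951 × 10⁻¹⁸ J = 49.6 eV.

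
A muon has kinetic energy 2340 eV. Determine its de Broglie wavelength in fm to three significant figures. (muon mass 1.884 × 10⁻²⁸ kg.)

KE = 2340 eV = 3.749 × 10⁻¹⁶ J.
p = √(2mKE) = √(2 × 1.884 × 10⁻²⁸ × 3.749 × 10⁻¹⁶) = 3.758 × 10⁻²² kg·m/s.
λ = h/p = 6.626 × 10⁻³⁴ / 3.758 × 10⁻²² = 1.76 × 10⁻¹² m = 1760 fm.

λ = 1760 fm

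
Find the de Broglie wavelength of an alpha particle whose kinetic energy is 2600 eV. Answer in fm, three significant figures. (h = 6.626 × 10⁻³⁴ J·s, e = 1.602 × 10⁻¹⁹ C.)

KE = 2600 eV = 4.165 × 10⁻¹⁶ J.
p = √(2mKE) = √(2 × 6.645 × 10⁻²⁷ × 4.165 × 10⁻¹⁶) = 2.353 × 10⁻²¹ kg·m/s.
λ = h/p = 6.626 × 10⁻³⁴ / 2.353 × 10⁻²¹ = 2.82 × 10⁻¹³ m = 282 fm.

λ = 282 fm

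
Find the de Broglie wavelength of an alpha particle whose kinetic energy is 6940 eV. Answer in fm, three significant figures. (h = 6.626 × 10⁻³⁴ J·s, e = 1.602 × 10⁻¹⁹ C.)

λ = 172 fm

KE = 6940 eV = 1.112 × 10⁻¹⁵ J.
p = √(2mKE) = √(2 × 6.645 × 10⁻²⁷ × 1.112 × 10⁻¹⁵) = 3.844 × 10⁻²¹ kg·m/s.
λ = h/p = 6.626 × 10⁻³⁴ / 3.844 × 10⁻²¹ = 1.72 × 10⁻¹³ m = 172 fm.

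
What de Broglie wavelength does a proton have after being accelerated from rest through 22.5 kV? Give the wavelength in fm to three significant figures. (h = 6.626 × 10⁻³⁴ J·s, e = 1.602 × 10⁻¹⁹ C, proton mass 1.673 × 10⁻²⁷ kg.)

λ = 191 fm

KE = eV = 1.602 × 10⁻¹⁹ × 2.250 × 10⁴ = 3.605 × 10⁻¹⁵ J.
p = √(2mKE) = √(2 × 1.673 × 10⁻²⁷ × 3.605 × 10⁻¹⁵) = 3.473 × 10⁻²¹ kg·m/s.
λ = h/p = 6.626 × 10⁻³⁴ / 3.473 × 10⁻²¹ = 1.91 × 10⁻¹³ m = 191 fm.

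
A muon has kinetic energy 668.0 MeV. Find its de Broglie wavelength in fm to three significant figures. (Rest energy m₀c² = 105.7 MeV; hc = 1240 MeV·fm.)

Total energy E = KE + m₀c² = 668.0 + 105.7 = 773.7 MeV.
(pc)² = E² − (m₀c²)² = (773.7)² − (105.7)² = 5.874 × 10⁵ MeV², so pc = 766.4 MeV.
λ = hc/(pc) = 1240 MeV·fm / 766.4 MeV = 1.62 fm.

λ = 1.62 fm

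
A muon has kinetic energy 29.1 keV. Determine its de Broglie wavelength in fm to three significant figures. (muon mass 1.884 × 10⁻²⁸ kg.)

λ = 500 fm

KE = 29.1 keV = 4.662 × 10⁻¹⁵ J.
p = √(2mKE) = √(2 × 1.884 × 10⁻²⁸ × 4.662 × 10⁻¹⁵) = 1.325 × 10⁻²¹ kg·m/s.
λ = h/p = 6.626 × 10⁻³⁴ / 1.325 × 10⁻²¹ = 5.00 × 10⁻¹³ m = 500 fm.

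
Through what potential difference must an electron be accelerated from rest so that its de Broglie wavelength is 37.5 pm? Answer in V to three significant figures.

p = h/λ = 6.626 × 10⁻³⁴ / 3.750 × 10⁻¹¹ = 1.767 × 10⁻²³ kg·m/s.
KE = p²/(2m) = 1.714 × 10⁻¹⁶ J.
V = KE/e = 1.714 × 10⁻¹⁶ / (1.602 × 10⁻¹⁹) = 1070 V.

V = 1070 V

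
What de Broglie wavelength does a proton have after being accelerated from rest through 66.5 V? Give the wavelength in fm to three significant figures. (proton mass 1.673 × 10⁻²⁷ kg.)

KE = eV = 1.602 × 10⁻¹⁹ × 66.50 = 1.065 × 10⁻¹⁷ J.
p = √(2mKE) = √(2 × 1.673 × 10⁻²⁷ × 1.065 × 10⁻¹⁷) = 1.888 × 10⁻²² kg·m/s.
λ = h/p = 6.626 × 10⁻³⁴ / 1.888 × 10⁻²² = 3.51 × 10⁻¹² m = 3510 fm.

λ = 3510 fm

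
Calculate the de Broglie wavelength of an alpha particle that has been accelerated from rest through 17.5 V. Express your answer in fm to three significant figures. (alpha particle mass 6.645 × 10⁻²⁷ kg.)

λ = 2430 fm

KE = 2eV = 2 × 1.602 × 10⁻¹⁹ × 17.50 = 5.607 × 10⁻¹⁸ J.
p = √(2mKE) = √(2 × 6.645 × 10⁻²⁷ × 5.607 × 10⁻¹⁸) = 2.730 × 10⁻²² kg·m/s.
λ = h/p = 6.626 × 10⁻³⁴ / 2.730 × 10⁻²² = 2.43 × 10⁻¹² m = 2430 fm.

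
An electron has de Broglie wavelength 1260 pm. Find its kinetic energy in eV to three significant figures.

KE = 0.948 eV

p = h/λ = 6.626 × 10⁻³⁴ / 1.260 × 10⁻⁹ = 5.259 × 10⁻²⁵ kg·m/s.
KE = p²/(2m) = (5.259 × 10⁻²⁵)² / (2 × 9.109 × 10⁻³¹) = 1.518 × 10⁻¹⁹ J = 0.948 eV.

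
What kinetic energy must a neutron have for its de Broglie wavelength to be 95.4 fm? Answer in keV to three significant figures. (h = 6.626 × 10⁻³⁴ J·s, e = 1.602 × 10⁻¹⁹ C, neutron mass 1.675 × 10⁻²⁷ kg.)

KE = 89.9 keV

p = h/λ = 6.626 × 10⁻³⁴ / 9.540 × 10⁻¹⁴ = 6.945 × 10⁻²¹ kg·m/s.
KE = p²/(2m) = (6.945 × 10⁻²¹)² / (2 × 1.675 × 10⁻²⁷) = 1.440 × 10⁻¹⁴ J = 89.9 keV.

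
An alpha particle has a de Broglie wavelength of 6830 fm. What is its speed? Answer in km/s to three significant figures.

v = 14.6 km/s

p = h/λ = 6.626 × 10⁻³⁴ / 6.830 × 10⁻¹² = 9.701 × 10⁻²³ kg·m/s.
v = p/m = 9.701 × 10⁻²³ / 6.645 × 10⁻²⁷ = 1.46 × 10⁴ m/s = 14.6 km/s.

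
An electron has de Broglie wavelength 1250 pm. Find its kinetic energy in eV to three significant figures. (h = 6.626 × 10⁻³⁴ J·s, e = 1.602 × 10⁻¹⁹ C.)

p = h/λ = 6.626 × 10⁻³⁴ / 1.250 × 10⁻⁹ = 5.301 × 10⁻²⁵ kg·m/s.
KE = p²/(2m) = (5.301 × 10⁻²⁵)² / (2 × 9.109 × 10⁻³¹) = 1.542 × 10⁻¹⁹ J = 0.963 eV.

KE = 0.963 eV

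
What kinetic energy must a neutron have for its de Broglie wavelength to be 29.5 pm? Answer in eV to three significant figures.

p = h/λ = 6.626 × 10⁻³⁴ / 2.950 × 10⁻¹¹ = 2.246 × 10⁻²³ kg·m/s.
KE = p²/(2m) = (2.246 × 10⁻²³)² / (2 × 1.675 × 10⁻²⁷) = 1.506 × 10⁻¹⁹ J = 0.940 eV.

KE = 0.940 eV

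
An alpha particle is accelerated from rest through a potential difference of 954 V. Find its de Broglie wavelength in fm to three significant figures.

KE = 2eV = 2 × 1.602 × 10⁻¹⁹ × 954.0 = 3.057 × 10⁻¹⁶ J.
p = √(2mKE) = √(2 × 6.645 × 10⁻²⁷ × 3.057 × 10⁻¹⁶) = 2.016 × 10⁻²¹ kg·m/s.
λ = h/p = 6.626 × 10⁻³⁴ / 2.016 × 10⁻²¹ = 3.29 × 10⁻¹³ m = 329 fm.

λ = 329 fm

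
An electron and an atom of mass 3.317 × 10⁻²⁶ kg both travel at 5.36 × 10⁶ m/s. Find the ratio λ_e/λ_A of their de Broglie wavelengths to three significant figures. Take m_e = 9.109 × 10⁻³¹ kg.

At fixed v, p = mv so λ = h/(mv) ∝ 1/m.
λ_e/λ_A = m_A/m_e = 3.317 × 10⁻²⁶/9.109 × 10⁻³¹ = 3.64 × 10⁴.

λ_e/λ_A = 3.64 × 10⁴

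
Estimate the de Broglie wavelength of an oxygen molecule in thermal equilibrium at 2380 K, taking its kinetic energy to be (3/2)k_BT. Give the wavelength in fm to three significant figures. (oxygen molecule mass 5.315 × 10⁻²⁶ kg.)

KE = (3/2)k_BT = 1.5 × 1.381 × 10⁻²³ × 2380 = 4.930 × 10⁻²⁰ J.
p = √(2mKE) = √(2 × 5.315 × 10⁻²⁶ × 4.930 × 10⁻²⁰) = 7.239 × 10⁻²³ kg·m/s.
λ = h/p = 9.15 × 10⁻¹² m = 9150 fm.

λ = 9150 fm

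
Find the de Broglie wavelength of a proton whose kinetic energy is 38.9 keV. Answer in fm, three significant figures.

λ = 145 fm

KE = 38.9 keV = 6.232 × 10⁻¹⁵ J.
p = √(2mKE) = √(2 × 1.673 × 10⁻²⁷ × 6.232 × 10⁻¹⁵) = 4.566 × 10⁻²¹ kg·m/s.
λ = h/p = 6.626 × 10⁻³⁴ / 4.566 × 10⁻²¹ = 1.45 × 10⁻¹³ m = 145 fm.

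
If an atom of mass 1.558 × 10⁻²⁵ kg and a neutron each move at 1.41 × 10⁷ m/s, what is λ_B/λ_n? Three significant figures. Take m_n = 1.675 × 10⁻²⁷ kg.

At fixed v, p = mv so λ = h/(mv) ∝ 1/m.
λ_B/λ_n = m_n/m_B = 1.675 × 10⁻²⁷/1.558 × 10⁻²⁵ = 0.0108.

λ_B/λ_n = 0.0108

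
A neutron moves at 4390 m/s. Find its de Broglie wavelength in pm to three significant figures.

p = mv = 1.675 × 10⁻²⁷ × 4390 = 7.353 × 10⁻²⁴ kg·m/s.
λ = h/p = 6.626 × 10⁻³⁴ / 7.353 × 10⁻²⁴ = 9.01 × 10⁻¹¹ m = 90.1 pm.

λ = 90.1 pm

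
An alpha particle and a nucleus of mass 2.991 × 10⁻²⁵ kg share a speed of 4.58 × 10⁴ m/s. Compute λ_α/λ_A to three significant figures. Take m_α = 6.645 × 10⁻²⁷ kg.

λ_α/λ_A = 45.0

At fixed v, p = mv so λ = h/(mv) ∝ 1/m.
λ_α/λ_A = m_A/m_α = 2.991 × 10⁻²⁵/6.645 × 10⁻²⁷ = 45.0.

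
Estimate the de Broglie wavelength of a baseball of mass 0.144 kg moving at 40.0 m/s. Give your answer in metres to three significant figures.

λ = 1.15 × 10⁻³⁴ m

p = mv = 0.144 × 40.0 = 5.760 kg·m/s.
λ = h/p = 6.626 × 10⁻³⁴ / 5.760 = 1.15 × 10⁻³⁴ m.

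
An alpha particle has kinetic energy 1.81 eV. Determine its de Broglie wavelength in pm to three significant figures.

KE = 1.81 eV = 2.900 × 10⁻¹⁹ J.
p = √(2mKE) = √(2 × 6.645 × 10⁻²⁷ × 2.900 × 10⁻¹⁹) = 6.208 × 10⁻²³ kg·m/s.
λ = h/p = 6.626 × 10⁻³⁴ / 6.208 × 10⁻²³ = 1.07 × 10⁻¹¹ m = 10.7 pm.

λ = 10.7 pm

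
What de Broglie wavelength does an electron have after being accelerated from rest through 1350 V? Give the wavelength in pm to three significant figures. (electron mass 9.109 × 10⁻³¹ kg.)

KE = eV = 1.602 × 10⁻¹⁹ × 1350 = 2.163 × 10⁻¹⁶ J.
p = √(2mKE) = √(2 × 9.109 × 10⁻³¹ × 2.163 × 10⁻¹⁶) = 1.985 × 10⁻²³ kg·m/s.
λ = h/p = 6.626 × 10⁻³⁴ / 1.985 × 10⁻²³ = 3.34 × 10⁻¹¹ m = 33.4 pm.

λ = 33.4 pm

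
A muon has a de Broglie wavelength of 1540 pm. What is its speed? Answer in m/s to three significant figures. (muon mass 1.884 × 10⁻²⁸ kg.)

p = h/λ = 6.626 × 10⁻³⁴ / 1.540 × 10⁻⁹ = 4.303 × 10⁻²⁵ kg·m/s.
v = p/m = 4.303 × 10⁻²⁵ / 1.884 × 10⁻²⁸ = 2.28 × 10³ m/s = 2280 m/s.

v = 2280 m/s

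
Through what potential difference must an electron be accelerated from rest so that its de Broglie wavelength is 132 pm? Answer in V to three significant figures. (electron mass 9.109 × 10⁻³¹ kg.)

p = h/λ = 6.626 × 10⁻³⁴ / 1.320 × 10⁻¹⁰ = 5.020 × 10⁻²⁴ kg·m/s.
KE = p²/(2m) = 1.383 × 10⁻¹⁷ J.
V = KE/e = 1.383 × 10⁻¹⁷ / (1.602 × 10⁻¹⁹) = 86.3 V.

V = 86.3 V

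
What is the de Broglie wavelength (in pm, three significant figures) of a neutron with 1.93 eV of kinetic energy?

KE = 1.93 eV = 3.092 × 10⁻¹⁹ J.
p = √(2mKE) = √(2 × 1.675 × 10⁻²⁷ × 3.092 × 10⁻¹⁹) = 3.218 × 10⁻²³ kg·m/s.
λ = h/p = 6.626 × 10⁻³⁴ / 3.218 × 10⁻²³ = 2.06 × 10⁻¹¹ m = 20.6 pm.

λ = 20.6 pm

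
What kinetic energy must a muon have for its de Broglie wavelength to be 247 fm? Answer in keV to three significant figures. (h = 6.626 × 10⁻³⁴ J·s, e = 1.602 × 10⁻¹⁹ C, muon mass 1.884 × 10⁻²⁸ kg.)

p = h/λ = 6.626 × 10⁻³⁴ / 2.470 × 10⁻¹³ = 2.683 × 10⁻²¹ kg·m/s.
KE = p²/(2m) = (2.683 × 10⁻²¹)² / (2 × 1.884 × 10⁻²⁸) = 1.910 × 10⁻¹⁴ J = 119 keV.

KE = 119 keV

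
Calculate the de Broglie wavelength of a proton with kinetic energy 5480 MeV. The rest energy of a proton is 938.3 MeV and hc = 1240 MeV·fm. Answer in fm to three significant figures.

Total energy E = KE + m₀c² = 5480 + 938.3 = 6418.3 MeV.
(pc)² = E² − (m₀c²)² = (6418.3)² − (938.3)² = 4.031 × 10⁷ MeV², so pc = 6349 MeV.
λ = hc/(pc) = 1240 MeV·fm / 6349 MeV = 0.195 fm.

λ = 0.195 fm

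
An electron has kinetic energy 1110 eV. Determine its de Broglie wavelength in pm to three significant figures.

KE = 1110 eV = 1.778 × 10⁻¹⁶ J.
p = √(2mKE) = √(2 × 9.109 × 10⁻³¹ × 1.778 × 10⁻¹⁶) = 1.800 × 10⁻²³ kg·m/s.
λ = h/p = 6.626 × 10⁻³⁴ / 1.800 × 10⁻²³ = 3.68 × 10⁻¹¹ m = 36.8 pm.

λ = 36.8 pm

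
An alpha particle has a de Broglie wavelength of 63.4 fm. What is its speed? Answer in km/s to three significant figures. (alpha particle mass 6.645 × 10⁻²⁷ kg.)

v = 1570 km/s

p = h/λ = 6.626 × 10⁻³⁴ / 6.340 × 10⁻¹⁴ = 1.045 × 10⁻²⁰ kg·m/s.
v = p/m = 1.045 × 10⁻²⁰ / 6.645 × 10⁻²⁷ = 1.57 × 10⁶ m/s = 1570 km/s.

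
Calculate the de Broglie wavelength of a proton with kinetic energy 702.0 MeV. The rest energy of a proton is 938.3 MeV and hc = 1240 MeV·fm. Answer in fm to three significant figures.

Total energy E = KE + m₀c² = 702.0 + 938.3 = 1640.3 MeV.
(pc)² = E² − (m₀c²)² = (1640.3)² − (938.3)² = 1.810 × 10⁶ MeV², so pc = 1345 MeV.
λ = hc/(pc) = 1240 MeV·fm / 1345 MeV = 0.922 fm.

λ = 0.922 fm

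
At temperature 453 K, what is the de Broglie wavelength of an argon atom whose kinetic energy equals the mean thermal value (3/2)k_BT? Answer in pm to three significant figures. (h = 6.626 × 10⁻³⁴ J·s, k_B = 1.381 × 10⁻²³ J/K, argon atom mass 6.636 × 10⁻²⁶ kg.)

KE = (3/2)k_BT = 1.5 × 1.381 × 10⁻²³ × 453 = 9.384 × 10⁻²¹ J.
p = √(2mKE) = √(2 × 6.636 × 10⁻²⁶ × 9.384 × 10⁻²¹) = 3.529 × 10⁻²³ kg·m/s.
λ = h/p = 1.88 × 10⁻¹¹ m = 18.8 pm.

λ = 18.8 pm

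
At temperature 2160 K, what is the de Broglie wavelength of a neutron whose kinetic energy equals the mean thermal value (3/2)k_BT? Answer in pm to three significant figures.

λ = 54.1 pm

KE = (3/2)k_BT = 1.5 × 1.381 × 10⁻²³ × 2160 = 4.474 × 10⁻²⁰ J.
p = √(2mKE) = √(2 × 1.675 × 10⁻²⁷ × 4.474 × 10⁻²⁰) = 1.224 × 10⁻²³ kg·m/s.
λ = h/p = 5.41 × 10⁻¹¹ m = 54.1 pm.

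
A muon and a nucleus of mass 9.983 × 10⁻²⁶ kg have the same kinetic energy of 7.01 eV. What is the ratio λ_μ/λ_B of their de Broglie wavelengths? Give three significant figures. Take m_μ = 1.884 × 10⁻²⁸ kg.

At fixed KE, p = √(2mKE) so λ = h/p ∝ 1/√m.
λ_μ/λ_B = √(m_B/m_μ) = √(9.983 × 10⁻²⁶/1.884 × 10⁻²⁸) = √(529.9) = 23.0.

λ_μ/λ_B = 23.0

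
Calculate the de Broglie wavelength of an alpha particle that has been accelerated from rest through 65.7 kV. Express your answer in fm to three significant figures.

λ = 39.6 fm

KE = 2eV = 2 × 1.602 × 10⁻¹⁹ × 6.570 × 10⁴ = 2.105 × 10⁻¹⁴ J.
p = √(2mKE) = √(2 × 6.645 × 10⁻²⁷ × 2.105 × 10⁻¹⁴) = 1.673 × 10⁻²⁰ kg·m/s.
λ = h/p = 6.626 × 10⁻³⁴ / 1.673 × 10⁻²⁰ = 3.96 × 10⁻¹⁴ m = 39.6 fm.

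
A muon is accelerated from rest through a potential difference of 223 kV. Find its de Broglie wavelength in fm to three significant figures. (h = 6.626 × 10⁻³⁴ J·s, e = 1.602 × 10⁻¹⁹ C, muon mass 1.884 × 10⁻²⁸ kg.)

λ = 181 fm

KE = eV = 1.602 × 10⁻¹⁹ × 2.230 × 10⁵ = 3.572 × 10⁻¹⁴ J.
p = √(2mKE) = √(2 × 1.884 × 10⁻²⁸ × 3.572 × 10⁻¹⁴) = 3.669 × 10⁻²¹ kg·m/s.
λ = h/p = 6.626 × 10⁻³⁴ / 3.669 × 10⁻²¹ = 1.81 × 10⁻¹³ m = 181 fm.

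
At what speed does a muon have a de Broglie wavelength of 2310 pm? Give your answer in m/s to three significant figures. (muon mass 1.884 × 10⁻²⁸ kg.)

p = h/λ = 6.626 × 10⁻³⁴ / 2.310 × 10⁻⁹ = 2.868 × 10⁻²⁵ kg·m/s.
v = p/m = 2.868 × 10⁻²⁵ / 1.884 × 10⁻²⁸ = 1.52 × 10³ m/s = 1520 m/s.

v = 1520 m/s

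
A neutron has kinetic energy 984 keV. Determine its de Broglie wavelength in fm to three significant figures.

KE = 984 keV = 1.576 × 10⁻¹³ J.
p = √(2mKE) = √(2 × 1.675 × 10⁻²⁷ × 1.576 × 10⁻¹³) = 2.298 × 10⁻²⁰ kg·m/s.
λ = h/p = 6.626 × 10⁻³⁴ / 2.298 × 10⁻²⁰ = 2.88 × 10⁻¹⁴ m = 28.8 fm.

λ = 28.8 fm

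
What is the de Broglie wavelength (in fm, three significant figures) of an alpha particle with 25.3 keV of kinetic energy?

KE = 25.3 keV = 4.053 × 10⁻¹⁵ J.
p = √(2mKE) = √(2 × 6.645 × 10⁻²⁷ × 4.053 × 10⁻¹⁵) = 7.339 × 10⁻²¹ kg·m/s.
λ = h/p = 6.626 × 10⁻³⁴ / 7.339 × 10⁻²¹ = 9.03 × 10⁻¹⁴ m = 90.3 fm.

λ = 90.3 fm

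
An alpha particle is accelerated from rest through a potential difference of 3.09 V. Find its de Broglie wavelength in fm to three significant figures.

λ = 5780 fm

KE = 2eV = 2 × 1.602 × 10⁻¹⁹ × 3.090 = 9.900 × 10⁻¹⁹ J.
p = √(2mKE) = √(2 × 6.645 × 10⁻²⁷ × 9.900 × 10⁻¹⁹) = 1.147 × 10⁻²² kg·m/s.
λ = h/p = 6.626 × 10⁻³⁴ / 1.147 × 10⁻²² = 5.78 × 10⁻¹² m = 5780 fm.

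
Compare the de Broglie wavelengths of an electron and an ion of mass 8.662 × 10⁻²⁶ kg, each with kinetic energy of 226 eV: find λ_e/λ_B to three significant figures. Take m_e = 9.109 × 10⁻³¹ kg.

At fixed KE, p = √(2mKE) so λ = h/p ∝ 1/√m.
λ_e/λ_B = √(m_B/m_e) = √(8.662 × 10⁻²⁶/9.109 × 10⁻³¹) = √(9.509 × 10⁴) = 308.

λ_e/λ_B = 308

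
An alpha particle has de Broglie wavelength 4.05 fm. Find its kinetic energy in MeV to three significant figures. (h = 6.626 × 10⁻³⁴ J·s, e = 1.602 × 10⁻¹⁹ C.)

KE = 12.6 MeV

p = h/λ = 6.626 × 10⁻³⁴ / 4.050 × 10⁻¹⁵ = 1.636 × 10⁻¹⁹ kg·m/s.
KE = p²/(2m) = (1.636 × 10⁻¹⁹)² / (2 × 6.645 × 10⁻²⁷) = 2.014 × 10⁻¹² J = 12.6 MeV.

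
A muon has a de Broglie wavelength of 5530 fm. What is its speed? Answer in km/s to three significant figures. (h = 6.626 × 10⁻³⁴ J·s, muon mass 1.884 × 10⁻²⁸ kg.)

v = 636 km/s

p = h/λ = 6.626 × 10⁻³⁴ / 5.530 × 10⁻¹² = 1.198 × 10⁻²² kg·m/s.
v = p/m = 1.198 × 10⁻²² / 1.884 × 10⁻²⁸ = 6.36 × 10⁵ m/s = 636 km/s.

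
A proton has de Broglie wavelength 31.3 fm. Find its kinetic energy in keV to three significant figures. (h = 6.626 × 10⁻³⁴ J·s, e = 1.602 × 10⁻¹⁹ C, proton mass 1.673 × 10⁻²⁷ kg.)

KE = 836 keV

p = h/λ = 6.626 × 10⁻³⁴ / 3.130 × 10⁻¹⁴ = 2.117 × 10⁻²⁰ kg·m/s.
KE = p²/(2m) = (2.117 × 10⁻²⁰)² / (2 × 1.673 × 10⁻²⁷) = 1.339 × 10⁻¹³ J = 836 keV.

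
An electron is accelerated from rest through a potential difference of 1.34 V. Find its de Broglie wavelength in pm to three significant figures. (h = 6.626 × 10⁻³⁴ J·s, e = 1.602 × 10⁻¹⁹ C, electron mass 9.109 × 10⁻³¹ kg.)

KE = eV = 1.602 × 10⁻¹⁹ × 1.340 = 2.147 × 10⁻¹⁹ J.
p = √(2mKE) = √(2 × 9.109 × 10⁻³¹ × 2.147 × 10⁻¹⁹) = 6.254 × 10⁻²⁵ kg·m/s.
λ = h/p = 6.626 × 10⁻³⁴ / 6.254 × 10⁻²⁵ = 1.06 × 10⁻⁹ m = 1060 pm.

λ = 1060 pm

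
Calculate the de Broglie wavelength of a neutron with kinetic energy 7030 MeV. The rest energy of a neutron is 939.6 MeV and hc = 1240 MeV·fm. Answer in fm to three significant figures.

Total energy E = KE + m₀c² = 7030 + 939.6 = 7969.6 MeV.
(pc)² = E² − (m₀c²)² = (7969.6)² − (939.6)² = 6.263 × 10⁷ MeV², so pc = 7914 MeV.
λ = hc/(pc) = 1240 MeV·fm / 7914 MeV = 0.157 fm.

λ = 0.157 fm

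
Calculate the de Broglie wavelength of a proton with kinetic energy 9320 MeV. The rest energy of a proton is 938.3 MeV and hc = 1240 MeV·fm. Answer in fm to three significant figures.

Total energy E = KE + m₀c² = 9320 + 938.3 = 10258.3 MeV.
(pc)² = E² − (m₀c²)² = (10258.3)² − (938.3)² = 1.044 × 10⁸ MeV², so pc = 1.022 × 10⁴ MeV.
λ = hc/(pc) = 1240 MeV·fm / 1.022 × 10⁴ MeV = 0.121 fm.

λ = 0.121 fm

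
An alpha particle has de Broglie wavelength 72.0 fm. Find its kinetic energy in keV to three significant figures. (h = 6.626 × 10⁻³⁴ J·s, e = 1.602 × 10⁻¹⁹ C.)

KE = 39.8 keV

p = h/λ = 6.626 × 10⁻³⁴ / 7.200 × 10⁻¹⁴ = 9.203 × 10⁻²¹ kg·m/s.
KE = p²/(2m) = (9.203 × 10⁻²¹)² / (2 × 6.645 × 10⁻²⁷) = 6.373 × 10⁻¹⁵ J = 39.8 keV.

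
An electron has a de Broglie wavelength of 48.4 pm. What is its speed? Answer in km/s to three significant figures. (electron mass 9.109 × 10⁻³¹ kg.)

p = h/λ = 6.626 × 10⁻³⁴ / 4.840 × 10⁻¹¹ = 1.369 × 10⁻²³ kg·m/s.
v = p/m = 1.369 × 10⁻²³ / 9.109 × 10⁻³¹ = 1.50 × 10⁷ m/s = 1.50 × 10⁴ km/s.

v = 1.50 × 10⁴ km/s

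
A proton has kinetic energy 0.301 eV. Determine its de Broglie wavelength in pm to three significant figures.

KE = 0.301 eV = 4.822 × 10⁻²⁰ J.
p = √(2mKE) = √(2 × 1.673 × 10⁻²⁷ × 4.822 × 10⁻²⁰) = 1.270 × 10⁻²³ kg·m/s.
λ = h/p = 6.626 × 10⁻³⁴ / 1.270 × 10⁻²³ = 5.22 × 10⁻¹¹ m = 52.2 pm.

λ = 52.2 pm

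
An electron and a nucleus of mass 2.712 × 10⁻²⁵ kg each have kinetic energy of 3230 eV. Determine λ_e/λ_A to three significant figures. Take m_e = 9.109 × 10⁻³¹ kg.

λ_e/λ_A = 546

At fixed KE, p = √(2mKE) so λ = h/p ∝ 1/√m.
λ_e/λ_A = √(m_A/m_e) = √(2.712 × 10⁻²⁵/9.109 × 10⁻³¹) = √(2.977 × 10⁵) = 546.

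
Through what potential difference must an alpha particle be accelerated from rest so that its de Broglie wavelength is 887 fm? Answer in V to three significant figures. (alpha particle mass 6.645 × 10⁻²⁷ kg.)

V = 131 V

p = h/λ = 6.626 × 10⁻³⁴ / 8.870 × 10⁻¹³ = 7.470 × 10⁻²² kg·m/s.
KE = p²/(2m) = 4.199 × 10⁻¹⁷ J.
V = KE/2e = 4.199 × 10⁻¹⁷ / (2 × 1.602 × 10⁻¹⁹) = 131 V.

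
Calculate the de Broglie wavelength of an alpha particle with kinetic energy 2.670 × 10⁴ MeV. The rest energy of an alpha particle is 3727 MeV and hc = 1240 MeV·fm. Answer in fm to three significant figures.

λ = 0.0411 fm

Total energy E = KE + m₀c² = 2.670 × 10⁴ + 3727 = 30427 MeV.
(pc)² = E² − (m₀c²)² = (30427)² − (3727)² = 9.119 × 10⁸ MeV², so pc = 3.020 × 10⁴ MeV.
λ = hc/(pc) = 1240 MeV·fm / 3.020 × 10⁴ MeV = 0.0411 fm.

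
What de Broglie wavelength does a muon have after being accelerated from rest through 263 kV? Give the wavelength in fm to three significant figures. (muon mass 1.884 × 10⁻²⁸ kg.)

λ = 166 fm

KE = eV = 1.602 × 10⁻¹⁹ × 2.630 × 10⁵ = 4.213 × 10⁻¹⁴ J.
p = √(2mKE) = √(2 × 1.884 × 10⁻²⁸ × 4.213 × 10⁻¹⁴) = 3.984 × 10⁻²¹ kg·m/s.
λ = h/p = 6.626 × 10⁻³⁴ / 3.984 × 10⁻²¹ = 1.66 × 10⁻¹³ m = 166 fm.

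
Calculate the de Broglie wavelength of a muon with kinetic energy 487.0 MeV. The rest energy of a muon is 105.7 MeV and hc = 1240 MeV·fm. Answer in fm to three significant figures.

λ = 2.13 fm

Total energy E = KE + m₀c² = 487.0 + 105.7 = 592.7 MeV.
(pc)² = E² − (m₀c²)² = (592.7)² − (105.7)² = 3.401 × 10⁵ MeV², so pc = 583.2 MeV.
λ = hc/(pc) = 1240 MeV·fm / 583.2 MeV = 2.13 fm.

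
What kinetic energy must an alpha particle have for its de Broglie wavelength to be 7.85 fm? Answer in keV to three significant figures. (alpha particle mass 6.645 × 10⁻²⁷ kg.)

p = h/λ = 6.626 × 10⁻³⁴ / 7.850 × 10⁻¹⁵ = 8.441 × 10⁻²⁰ kg·m/s.
KE = p²/(2m) = (8.441 × 10⁻²⁰)² / (2 × 6.645 × 10⁻²⁷) = 5.361 × 10⁻¹³ J = 3350 keV.

KE = 3350 keV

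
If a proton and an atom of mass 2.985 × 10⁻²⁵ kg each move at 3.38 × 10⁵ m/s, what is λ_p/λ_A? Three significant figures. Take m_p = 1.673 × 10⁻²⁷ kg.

At fixed v, p = mv so λ = h/(mv) ∝ 1/m.
λ_p/λ_A = m_A/m_p = 2.985 × 10⁻²⁵/1.673 × 10⁻²⁷ = 178.

λ_p/λ_A = 178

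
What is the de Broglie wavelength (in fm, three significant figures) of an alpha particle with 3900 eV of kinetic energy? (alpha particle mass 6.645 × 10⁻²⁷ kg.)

KE = 3900 eV = 6.248 × 10⁻¹⁶ J.
p = √(2mKE) = √(2 × 6.645 × 10⁻²⁷ × 6.248 × 10⁻¹⁶) = 2.882 × 10⁻²¹ kg·m/s.
λ = h/p = 6.626 × 10⁻³⁴ / 2.882 × 10⁻²¹ = 2.30 × 10⁻¹³ m = 230 fm.

λ = 230 fm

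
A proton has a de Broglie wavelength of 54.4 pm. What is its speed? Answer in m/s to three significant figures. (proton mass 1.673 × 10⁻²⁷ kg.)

p = h/λ = 6.626 × 10⁻³⁴ / 5.440 × 10⁻¹¹ = 1.218 × 10⁻²³ kg·m/s.
v = p/m = 1.218 × 10⁻²³ / 1.673 × 10⁻²⁷ = 7.28 × 10³ m/s = 7280 m/s.

v = 7280 m/s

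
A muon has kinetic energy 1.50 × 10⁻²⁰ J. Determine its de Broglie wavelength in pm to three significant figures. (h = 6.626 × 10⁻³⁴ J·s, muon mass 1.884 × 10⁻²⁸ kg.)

p = √(2mKE) = √(2 × 1.884 × 10⁻²⁸ × 1.500 × 10⁻²⁰) = 2.377 × 10⁻²⁴ kg·m/s.
λ = h/p = 6.626 × 10⁻³⁴ / 2.377 × 10⁻²⁴ = 2.79 × 10⁻¹⁰ m = 279 pm.

λ = 279 pm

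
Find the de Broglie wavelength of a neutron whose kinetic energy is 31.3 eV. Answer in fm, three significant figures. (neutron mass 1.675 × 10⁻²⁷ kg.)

λ = 5110 fm

KE = 31.3 eV = 5.014 × 10⁻¹⁸ J.
p = √(2mKE) = √(2 × 1.675 × 10⁻²⁷ × 5.014 × 10⁻¹⁸) = 1.296 × 10⁻²² kg·m/s.
λ = h/p = 6.626 × 10⁻³⁴ / 1.296 × 10⁻²² = 5.11 × 10⁻¹² m = 5110 fm.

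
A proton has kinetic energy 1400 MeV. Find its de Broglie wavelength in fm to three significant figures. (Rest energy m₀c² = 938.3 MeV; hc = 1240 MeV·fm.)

Total energy E = KE + m₀c² = 1400 + 938.3 = 2338.3 MeV.
(pc)² = E² − (m₀c²)² = (2338.3)² − (938.3)² = 4.587 × 10⁶ MeV², so pc = 2142 MeV.
λ = hc/(pc) = 1240 MeV·fm / 2142 MeV = 0.579 fm.

λ = 0.579 fm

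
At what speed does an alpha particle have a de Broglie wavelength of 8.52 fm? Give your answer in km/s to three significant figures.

p = h/λ = 6.626 × 10⁻³⁴ / 8.520 × 10⁻¹⁵ = 7.777 × 10⁻²⁰ kg·m/s.
v = p/m = 7.777 × 10⁻²⁰ / 6.645 × 10⁻²⁷ = 1.17 × 10⁷ m/s = 1.17 × 10⁴ km/s.

v = 1.17 × 10⁴ km/s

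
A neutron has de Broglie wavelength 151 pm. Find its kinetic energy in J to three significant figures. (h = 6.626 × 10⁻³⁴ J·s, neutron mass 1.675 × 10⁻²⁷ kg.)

KE = 5.75 × 10⁻²¹ J

p = h/λ = 6.626 × 10⁻³⁴ / 1.510 × 10⁻¹⁰ = 4.388 × 10⁻²⁴ kg·m/s.
KE = p²/(2m) = (4.388 × 10⁻²⁴)² / (2 × 1.675 × 10⁻²⁷) = 5.748 × 10⁻²¹ J = 5.75 × 10⁻²¹ J.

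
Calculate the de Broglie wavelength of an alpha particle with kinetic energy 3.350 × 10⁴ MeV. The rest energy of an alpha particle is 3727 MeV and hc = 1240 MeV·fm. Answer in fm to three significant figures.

λ = 0.0335 fm

Total energy E = KE + m₀c² = 3.350 × 10⁴ + 3727 = 37227 MeV.
(pc)² = E² − (m₀c²)² = (37227)² − (3727)² = 1.372 × 10⁹ MeV², so pc = 3.704 × 10⁴ MeV.
λ = hc/(pc) = 1240 MeV·fm / 3.704 × 10⁴ MeV = 0.0335 fm.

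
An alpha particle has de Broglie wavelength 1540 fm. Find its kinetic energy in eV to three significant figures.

p = h/λ = 6.626 × 10⁻³⁴ / 1.540 × 10⁻¹² = 4.303 × 10⁻²² kg·m/s.
KE = p²/(2m) = (4.303 × 10⁻²²)² / (2 × 6.645 × 10⁻²⁷) = 1.393 × 10⁻¹⁷ J = 87.0 eV.

KE = 87.0 eV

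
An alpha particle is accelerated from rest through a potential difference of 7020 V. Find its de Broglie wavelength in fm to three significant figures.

KE = 2eV = 2 × 1.602 × 10⁻¹⁹ × 7020 = 2.249 × 10⁻¹⁵ J.
p = √(2mKE) = √(2 × 6.645 × 10⁻²⁷ × 2.249 × 10⁻¹⁵) = 5.467 × 10⁻²¹ kg·m/s.
λ = h/p = 6.626 × 10⁻³⁴ / 5.467 × 10⁻²¹ = 1.21 × 10⁻¹³ m = 121 fm.

λ = 121 fm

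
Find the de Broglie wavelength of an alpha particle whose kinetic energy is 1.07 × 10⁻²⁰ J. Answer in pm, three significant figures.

λ = 55.6 pm

p = √(2mKE) = √(2 × 6.645 × 10⁻²⁷ × 1.070 × 10⁻²⁰) = 1.192 × 10⁻²³ kg·m/s.
λ = h/p = 6.626 × 10⁻³⁴ / 1.192 × 10⁻²³ = 5.56 × 10⁻¹¹ m = 55.6 pm.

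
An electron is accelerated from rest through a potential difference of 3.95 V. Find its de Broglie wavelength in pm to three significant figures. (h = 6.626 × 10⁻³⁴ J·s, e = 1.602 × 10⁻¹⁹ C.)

KE = eV = 1.602 × 10⁻¹⁹ × 3.950 = 6.328 × 10⁻¹⁹ J.
p = √(2mKE) = √(2 × 9.109 × 10⁻³¹ × 6.328 × 10⁻¹⁹) = 1.074 × 10⁻²⁴ kg·m/s.
λ = h/p = 6.626 × 10⁻³⁴ / 1.074 × 10⁻²⁴ = 6.17 × 10⁻¹⁰ m = 617 pm.

λ = 617 pm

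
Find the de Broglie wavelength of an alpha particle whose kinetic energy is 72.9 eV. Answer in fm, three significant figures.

KE = 72.9 eV = 1.168 × 10⁻¹⁷ J.
p = √(2mKE) = √(2 × 6.645 × 10⁻²⁷ × 1.168 × 10⁻¹⁷) = 3.940 × 10⁻²² kg·m/s.
λ = h/p = 6.626 × 10⁻³⁴ / 3.940 × 10⁻²² = 1.68 × 10⁻¹² m = 1680 fm.

λ = 1680 fm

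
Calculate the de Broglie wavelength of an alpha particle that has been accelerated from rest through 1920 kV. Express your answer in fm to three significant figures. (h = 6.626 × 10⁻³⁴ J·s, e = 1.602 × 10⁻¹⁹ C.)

KE = 2eV = 2 × 1.602 × 10⁻¹⁹ × 1.920 × 10⁶ = 6.152 × 10⁻¹³ J.
p = √(2mKE) = √(2 × 6.645 × 10⁻²⁷ × 6.152 × 10⁻¹³) = 9.042 × 10⁻²⁰ kg·m/s.
λ = h/p = 6.626 × 10⁻³⁴ / 9.042 × 10⁻²⁰ = 7.33 × 10⁻¹⁵ m = 7.33 fm.

λ = 7.33 fm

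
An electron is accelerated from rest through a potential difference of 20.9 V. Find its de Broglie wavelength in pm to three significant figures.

λ = 268 pm

KE = eV = 1.602 × 10⁻¹⁹ × 20.90 = 3.348 × 10⁻¹⁸ J.
p = √(2mKE) = √(2 × 9.109 × 10⁻³¹ × 3.348 × 10⁻¹⁸) = 2.470 × 10⁻²⁴ kg·m/s.
λ = h/p = 6.626 × 10⁻³⁴ / 2.470 × 10⁻²⁴ = 2.68 × 10⁻¹⁰ m = 268 pm.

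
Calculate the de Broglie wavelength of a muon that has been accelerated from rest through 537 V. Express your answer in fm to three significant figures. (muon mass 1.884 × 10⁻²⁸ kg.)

KE = eV = 1.602 × 10⁻¹⁹ × 537.0 = 8.603 × 10⁻¹⁷ J.
p = √(2mKE) = √(2 × 1.884 × 10⁻²⁸ × 8.603 × 10⁻¹⁷) = 1.800 × 10⁻²² kg·m/s.
λ = h/p = 6.626 × 10⁻³⁴ / 1.800 × 10⁻²² = 3.68 × 10⁻¹² m = 3680 fm.

λ = 3680 fm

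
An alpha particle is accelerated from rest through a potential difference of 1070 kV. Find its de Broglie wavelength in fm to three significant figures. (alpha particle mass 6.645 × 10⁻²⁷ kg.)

KE = 2eV = 2 × 1.602 × 10⁻¹⁹ × 1.070 × 10⁶ = 3.428 × 10⁻¹³ J.
p = √(2mKE) = √(2 × 6.645 × 10⁻²⁷ × 3.428 × 10⁻¹³) = 6.750 × 10⁻²⁰ kg·m/s.
λ = h/p = 6.626 × 10⁻³⁴ / 6.750 × 10⁻²⁰ = 9.82 × 10⁻¹⁵ m = 9.82 fm.

λ = 9.82 fm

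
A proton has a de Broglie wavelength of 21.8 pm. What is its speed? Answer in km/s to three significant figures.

p = h/λ = 6.626 × 10⁻³⁴ / 2.180 × 10⁻¹¹ = 3.039 × 10⁻²³ kg·m/s.
v = p/m = 3.039 × 10⁻²³ / 1.673 × 10⁻²⁷ = 1.82 × 10⁴ m/s = 18.2 km/s.

v = 18.2 km/s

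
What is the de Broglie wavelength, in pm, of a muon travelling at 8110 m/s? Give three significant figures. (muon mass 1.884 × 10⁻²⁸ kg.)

p = mv = 1.884 × 10⁻²⁸ × 8110 = 1.528 × 10⁻²⁴ kg·m/s.
λ = h/p = 6.626 × 10⁻³⁴ / 1.528 × 10⁻²⁴ = 4.34 × 10⁻¹⁰ m = 434 pm.

λ = 434 pm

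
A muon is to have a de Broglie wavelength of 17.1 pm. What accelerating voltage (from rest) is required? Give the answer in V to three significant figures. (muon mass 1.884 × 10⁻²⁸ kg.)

p = h/λ = 6.626 × 10⁻³⁴ / 1.710 × 10⁻¹¹ = 3.875 × 10⁻²³ kg·m/s.
KE = p²/(2m) = 3.985 × 10⁻¹⁸ J.
V = KE/e = 3.985 × 10⁻¹⁸ / (1.602 × 10⁻¹⁹) = 24.9 V.

V = 24.9 V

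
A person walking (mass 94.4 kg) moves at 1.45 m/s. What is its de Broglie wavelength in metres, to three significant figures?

p = mv = 94.4 × 1.45 = 1.369 × 10² kg·m/s.
λ = h/p = 6.626 × 10⁻³⁴ / 1.369 × 10² = 4.84 × 10⁻³⁶ m.

λ = 4.84 × 10⁻³⁶ m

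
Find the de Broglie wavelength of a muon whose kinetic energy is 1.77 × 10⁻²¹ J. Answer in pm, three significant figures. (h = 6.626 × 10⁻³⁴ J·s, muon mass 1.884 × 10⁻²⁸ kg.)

p = √(2mKE) = √(2 × 1.884 × 10⁻²⁸ × 1.770 × 10⁻²¹) = 8.167 × 10⁻²⁵ kg·m/s.
λ = h/p = 6.626 × 10⁻³⁴ / 8.167 × 10⁻²⁵ = 8.11 × 10⁻¹⁰ m = 811 pm.

λ = 811 pm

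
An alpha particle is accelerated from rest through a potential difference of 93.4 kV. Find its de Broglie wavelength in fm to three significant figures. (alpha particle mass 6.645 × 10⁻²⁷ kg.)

KE = 2eV = 2 × 1.602 × 10⁻¹⁹ × 9.340 × 10⁴ = 2.993 × 10⁻¹⁴ J.
p = √(2mKE) = √(2 × 6.645 × 10⁻²⁷ × 2.993 × 10⁻¹⁴) = 1.994 × 10⁻²⁰ kg·m/s.
λ = h/p = 6.626 × 10⁻³⁴ / 1.994 × 10⁻²⁰ = 3.32 × 10⁻¹⁴ m = 33.2 fm.

λ = 33.2 fm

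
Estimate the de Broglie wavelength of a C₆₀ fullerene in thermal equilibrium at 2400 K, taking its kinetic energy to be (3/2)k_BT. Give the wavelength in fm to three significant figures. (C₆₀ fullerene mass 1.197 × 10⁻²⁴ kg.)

λ = 1920 fm

KE = (3/2)k_BT = 1.5 × 1.381 × 10⁻²³ × 2400 = 4.972 × 10⁻²⁰ J.
p = √(2mKE) = √(2 × 1.197 × 10⁻²⁴ × 4.972 × 10⁻²⁰) = 3.450 × 10⁻²² kg·m/s.
λ = h/p = 1.92 × 10⁻¹² m = 1920 fm.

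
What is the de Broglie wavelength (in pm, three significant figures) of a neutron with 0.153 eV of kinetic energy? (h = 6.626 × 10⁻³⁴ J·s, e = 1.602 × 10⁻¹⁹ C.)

λ = 73.1 pm

KE = 0.153 eV = 2.451 × 10⁻²⁰ J.
p = √(2mKE) = √(2 × 1.675 × 10⁻²⁷ × 2.451 × 10⁻²⁰) = 9.061 × 10⁻²⁴ kg·m/s.
λ = h/p = 6.626 × 10⁻³⁴ / 9.061 × 10⁻²⁴ = 7.31 × 10⁻¹¹ m = 73.1 pm.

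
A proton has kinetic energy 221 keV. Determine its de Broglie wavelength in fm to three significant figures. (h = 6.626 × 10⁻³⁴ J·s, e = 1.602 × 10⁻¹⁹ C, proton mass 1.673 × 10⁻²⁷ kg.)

KE = 221 keV = 3.540 × 10⁻¹⁴ J.
p = √(2mKE) = √(2 × 1.673 × 10⁻²⁷ × 3.540 × 10⁻¹⁴) = 1.088 × 10⁻²⁰ kg·m/s.
λ = h/p = 6.626 × 10⁻³⁴ / 1.088 × 10⁻²⁰ = 6.09 × 10⁻¹⁴ m = 60.9 fm.

λ = 60.9 fm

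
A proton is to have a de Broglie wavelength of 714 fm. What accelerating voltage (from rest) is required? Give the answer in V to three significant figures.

V = 1610 V

p = h/λ = 6.626 × 10⁻³⁴ / 7.140 × 10⁻¹³ = 9.280 × 10⁻²² kg·m/s.
KE = p²/(2m) = 2.574 × 10⁻¹⁶ J.
V = KE/e = 2.574 × 10⁻¹⁶ / (1.602 × 10⁻¹⁹) = 1610 V.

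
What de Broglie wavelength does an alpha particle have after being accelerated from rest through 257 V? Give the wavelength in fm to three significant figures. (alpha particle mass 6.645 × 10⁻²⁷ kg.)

λ = 633 fm

KE = 2eV = 2 × 1.602 × 10⁻¹⁹ × 257.0 = 8.234 × 10⁻¹⁷ J.
p = √(2mKE) = √(2 × 6.645 × 10⁻²⁷ × 8.234 × 10⁻¹⁷) = 1.046 × 10⁻²¹ kg·m/s.
λ = h/p = 6.626 × 10⁻³⁴ / 1.046 × 10⁻²¹ = 6.33 × 10⁻¹³ m = 633 fm.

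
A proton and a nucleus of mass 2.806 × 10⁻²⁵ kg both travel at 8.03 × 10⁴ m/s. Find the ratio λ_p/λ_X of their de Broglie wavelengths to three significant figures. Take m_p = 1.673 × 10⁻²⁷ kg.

λ_p/λ_X = 168

At fixed v, p = mv so λ = h/(mv) ∝ 1/m.
λ_p/λ_X = m_X/m_p = 2.806 × 10⁻²⁵/1.673 × 10⁻²⁷ = 168.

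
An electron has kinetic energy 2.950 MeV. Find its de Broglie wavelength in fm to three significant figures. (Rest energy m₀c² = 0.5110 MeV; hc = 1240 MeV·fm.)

Total energy E = KE + m₀c² = 2.950 + 0.5110 = 3.4610 MeV.
(pc)² = E² − (m₀c²)² = (3.4610)² − (0.5110)² = 11.72 MeV², so pc = 3.423 MeV.
λ = hc/(pc) = 1240 MeV·fm / 3.423 MeV = 362 fm.

λ = 362 fm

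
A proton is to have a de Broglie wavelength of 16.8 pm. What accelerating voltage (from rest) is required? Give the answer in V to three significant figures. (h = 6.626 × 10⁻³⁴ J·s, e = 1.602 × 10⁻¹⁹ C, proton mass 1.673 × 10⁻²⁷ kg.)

p = h/λ = 6.626 × 10⁻³⁴ / 1.680 × 10⁻¹¹ = 3.944 × 10⁻²³ kg·m/s.
KE = p²/(2m) = 4.649 × 10⁻¹⁹ J.
V = KE/e = 4.649 × 10⁻¹⁹ / (1.602 × 10⁻¹⁹) = 2.90 V.

V = 2.90 V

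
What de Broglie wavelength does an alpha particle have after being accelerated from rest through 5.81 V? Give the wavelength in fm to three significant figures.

λ = 4210 fm

KE = 2eV = 2 × 1.602 × 10⁻¹⁹ × 5.810 = 1.862 × 10⁻¹⁸ J.
p = √(2mKE) = √(2 × 6.645 × 10⁻²⁷ × 1.862 × 10⁻¹⁸) = 1.573 × 10⁻²² kg·m/s.
λ = h/p = 6.626 × 10⁻³⁴ / 1.573 × 10⁻²² = 4.21 × 10⁻¹² m = 4210 fm.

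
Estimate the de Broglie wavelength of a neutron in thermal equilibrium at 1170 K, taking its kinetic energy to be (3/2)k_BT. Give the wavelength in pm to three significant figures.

λ = 73.5 pm

KE = (3/2)k_BT = 1.5 × 1.381 × 10⁻²³ × 1170 = 2.424 × 10⁻²⁰ J.
p = √(2mKE) = √(2 × 1.675 × 10⁻²⁷ × 2.424 × 10⁻²⁰) = 9.011 × 10⁻²⁴ kg·m/s.
λ = h/p = 7.35 × 10⁻¹¹ m = 73.5 pm.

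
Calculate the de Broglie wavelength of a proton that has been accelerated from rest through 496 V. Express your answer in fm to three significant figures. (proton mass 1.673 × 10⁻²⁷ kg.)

KE = eV = 1.602 × 10⁻¹⁹ × 496.0 = 7.946 × 10⁻¹⁷ J.
p = √(2mKE) = √(2 × 1.673 × 10⁻²⁷ × 7.946 × 10⁻¹⁷) = 5.156 × 10⁻²² kg·m/s.
λ = h/p = 6.626 × 10⁻³⁴ / 5.156 × 10⁻²² = 1.29 × 10⁻¹² m = 1290 fm.

λ = 1290 fm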